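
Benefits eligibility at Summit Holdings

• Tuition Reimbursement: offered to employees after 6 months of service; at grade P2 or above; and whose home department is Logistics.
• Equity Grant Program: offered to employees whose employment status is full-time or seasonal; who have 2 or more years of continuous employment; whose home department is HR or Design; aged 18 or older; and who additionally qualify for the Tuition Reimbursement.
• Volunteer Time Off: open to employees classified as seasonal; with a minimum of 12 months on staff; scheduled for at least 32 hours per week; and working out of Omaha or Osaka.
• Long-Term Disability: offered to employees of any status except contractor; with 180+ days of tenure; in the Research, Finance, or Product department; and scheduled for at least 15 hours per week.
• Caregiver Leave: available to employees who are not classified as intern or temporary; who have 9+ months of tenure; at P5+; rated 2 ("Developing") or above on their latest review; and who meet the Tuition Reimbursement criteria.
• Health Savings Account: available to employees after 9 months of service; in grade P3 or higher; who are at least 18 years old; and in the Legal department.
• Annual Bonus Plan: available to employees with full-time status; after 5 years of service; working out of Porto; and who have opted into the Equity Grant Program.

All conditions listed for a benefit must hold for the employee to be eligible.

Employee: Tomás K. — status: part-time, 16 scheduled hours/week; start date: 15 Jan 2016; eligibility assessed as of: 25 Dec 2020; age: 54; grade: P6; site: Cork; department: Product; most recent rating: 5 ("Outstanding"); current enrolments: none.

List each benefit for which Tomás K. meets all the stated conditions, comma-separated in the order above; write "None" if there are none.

Long-Term Disability

Service from 15 Jan 2016 to 25 Dec 2020: 1806 days.
Tuition Reimbursement — service 1806 days ≥ 6 months (≈180 days) ✓; grade P6 ≥ P2 ✓; dept Product ✗ → not eligible.
Equity Grant Program — status part-time ✗ (requires full-time or seasonal) → not eligible.
Volunteer Time Off — status part-time ✗ (requires seasonal) → not eligible.
Long-Term Disability — status part-time ✓ (not excluded); service 1806 days ≥ 180 days ✓; dept Product ✓; 16 hrs/wk ≥ 15 ✓ → eligible.
Caregiver Leave — status part-time ✓ (not excluded); service 1806 days ≥ 9 months (≈270 days) ✓; grade P6 ≥ P5 ✓; rating 5 ≥ 2 ✓; not eligible for Tuition Reimbursement ✗ → not eligible.
Health Savings Account — service 1806 days ≥ 9 months (≈270 days) ✓; grade P6 ≥ P3 ✓; age 54 ≥ 18 ✓; dept Product ✗ → not eligible.
Annual Bonus Plan — status part-time ✗ (requires full-time) → not eligible.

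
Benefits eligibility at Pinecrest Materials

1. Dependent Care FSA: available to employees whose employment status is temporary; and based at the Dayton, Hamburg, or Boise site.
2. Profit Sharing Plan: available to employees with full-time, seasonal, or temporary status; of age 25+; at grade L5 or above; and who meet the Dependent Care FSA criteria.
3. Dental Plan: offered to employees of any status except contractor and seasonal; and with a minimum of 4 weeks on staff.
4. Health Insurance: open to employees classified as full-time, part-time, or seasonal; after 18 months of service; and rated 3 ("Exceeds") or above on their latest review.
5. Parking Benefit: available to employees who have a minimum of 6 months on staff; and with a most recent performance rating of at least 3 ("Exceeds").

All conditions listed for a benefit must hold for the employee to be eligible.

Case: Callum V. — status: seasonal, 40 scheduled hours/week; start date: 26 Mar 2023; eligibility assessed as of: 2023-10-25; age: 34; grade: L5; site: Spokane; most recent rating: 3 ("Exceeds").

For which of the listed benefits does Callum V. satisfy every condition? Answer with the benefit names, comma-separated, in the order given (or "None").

Parking Benefit

Service from 26 Mar 2023 to 2023-10-25: 213 days.
Dependent Care FSA — status seasonal ✗ (requires temporary) → not eligible.
Profit Sharing Plan — status seasonal ✓; age 34 ≥ 25 ✓; grade L5 ≥ L5 ✓; not eligible for Dependent Care FSA ✗ → not eligible.
Dental Plan — status seasonal ✗ (excluded) → not eligible.
Health Insurance — status seasonal ✓; service 213 days < 18 months (≈540 days) ✗ → not eligible.
Parking Benefit — service 213 days ≥ 6 months (≈180 days) ✓; rating 3 ≥ 3 ✓ → eligible.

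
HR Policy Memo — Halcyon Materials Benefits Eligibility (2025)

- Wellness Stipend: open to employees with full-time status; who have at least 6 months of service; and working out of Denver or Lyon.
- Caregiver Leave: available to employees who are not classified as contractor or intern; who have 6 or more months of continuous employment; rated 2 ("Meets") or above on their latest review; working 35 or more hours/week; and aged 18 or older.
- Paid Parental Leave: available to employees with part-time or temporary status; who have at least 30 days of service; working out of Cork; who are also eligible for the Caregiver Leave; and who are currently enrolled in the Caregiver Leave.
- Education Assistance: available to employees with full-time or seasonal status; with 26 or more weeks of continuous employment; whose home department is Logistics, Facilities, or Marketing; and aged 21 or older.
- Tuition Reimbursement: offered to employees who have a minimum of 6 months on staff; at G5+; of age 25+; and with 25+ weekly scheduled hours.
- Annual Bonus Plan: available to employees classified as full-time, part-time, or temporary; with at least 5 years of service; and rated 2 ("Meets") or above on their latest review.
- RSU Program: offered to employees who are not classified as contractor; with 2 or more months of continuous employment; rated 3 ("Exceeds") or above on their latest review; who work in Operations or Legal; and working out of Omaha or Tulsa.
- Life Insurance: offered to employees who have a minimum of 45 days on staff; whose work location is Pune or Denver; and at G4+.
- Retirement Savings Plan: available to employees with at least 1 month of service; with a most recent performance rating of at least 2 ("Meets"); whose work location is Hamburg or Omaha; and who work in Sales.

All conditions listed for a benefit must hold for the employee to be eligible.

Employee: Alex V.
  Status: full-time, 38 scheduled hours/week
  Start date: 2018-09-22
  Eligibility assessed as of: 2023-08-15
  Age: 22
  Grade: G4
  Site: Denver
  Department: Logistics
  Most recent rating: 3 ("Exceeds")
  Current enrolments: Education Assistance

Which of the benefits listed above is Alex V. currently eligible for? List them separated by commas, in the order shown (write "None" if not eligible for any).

Wellness Stipend, Caregiver Leave, Education Assistance, Life Insurance

Service from 2018-09-22 to 2023-08-15: 1788 days.
Wellness Stipend — status full-time ✓; service 1788 days ≥ 6 months (≈180 days) ✓; site Denver ✓ → eligible.
Caregiver Leave — status full-time ✓ (not excluded); service 1788 days ≥ 6 months (≈180 days) ✓; rating 3 ≥ 2 ✓; 38 hrs/wk ≥ 35 ✓; age 22 ≥ 18 ✓ → eligible.
Paid Parental Leave — status full-time ✗ (requires part-time or temporary) → not eligible.
Education Assistance — status full-time ✓; service 1788 days ≥ 26 weeks (≈182 days) ✓; dept Logistics ✓; age 22 ≥ 21 ✓ → eligible.
Tuition Reimbursement — service 1788 days ≥ 6 months (≈180 days) ✓; grade G4 < G5 ✗ → not eligible.
Annual Bonus Plan — status full-time ✓; service 1788 days < 5 years (≈1825 days) ✗ → not eligible.
RSU Program — status full-time ✓ (not excluded); service 1788 days ≥ 2 months (≈60 days) ✓; rating 3 ≥ 3 ✓; dept Logistics ✗ → not eligible.
Life Insurance — service 1788 days ≥ 45 days ✓; site Denver ✓; grade G4 ≥ G4 ✓ → eligible.
Retirement Savings Plan — service 1788 days ≥ 1 month (≈30 days) ✓; rating 3 ≥ 2 ✓; site Denver ✗ (not Hamburg or Omaha) → not eligible.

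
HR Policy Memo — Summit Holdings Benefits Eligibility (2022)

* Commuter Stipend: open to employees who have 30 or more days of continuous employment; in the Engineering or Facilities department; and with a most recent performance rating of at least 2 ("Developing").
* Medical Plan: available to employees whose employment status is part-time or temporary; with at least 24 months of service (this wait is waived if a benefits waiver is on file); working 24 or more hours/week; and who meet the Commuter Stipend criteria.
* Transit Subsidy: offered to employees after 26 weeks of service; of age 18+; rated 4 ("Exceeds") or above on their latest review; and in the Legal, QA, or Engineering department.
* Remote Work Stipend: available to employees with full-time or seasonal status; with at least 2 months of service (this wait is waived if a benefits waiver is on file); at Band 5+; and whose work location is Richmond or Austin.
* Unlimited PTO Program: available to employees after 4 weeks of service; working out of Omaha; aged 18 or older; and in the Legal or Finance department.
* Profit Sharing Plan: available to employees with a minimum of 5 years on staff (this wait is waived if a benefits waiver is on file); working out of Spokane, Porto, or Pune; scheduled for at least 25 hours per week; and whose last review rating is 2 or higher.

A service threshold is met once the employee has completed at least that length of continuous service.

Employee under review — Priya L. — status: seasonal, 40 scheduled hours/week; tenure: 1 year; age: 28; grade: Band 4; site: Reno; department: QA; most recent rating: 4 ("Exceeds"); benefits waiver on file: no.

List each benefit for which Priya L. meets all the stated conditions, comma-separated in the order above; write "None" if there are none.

Commuter Stipend — service 1 year ≥ 30 days ✓; dept QA ✗ → not eligible.
Medical Plan — status seasonal ✗ (requires part-time or temporary) → not eligible.
Transit Subsidy — service 1 year ≥ 26 weeks (≈182 days) ✓; age 28 ≥ 18 ✓; rating 4 ≥ 4 ✓; dept QA ✓ → eligible.
Remote Work Stipend — status seasonal ✓; no waiver, service 1 year ≥ 2 months (≈60 days) ✓; grade Band 4 < Band 5 ✗ → not eligible.
Unlimited PTO Program — service 1 year ≥ 4 weeks (≈28 days) ✓; site Reno ✗ (not Omaha) → not eligible.
Profit Sharing Plan — no waiver, service 1 year < 5 years ✗ → not eligible.

Transit Subsidy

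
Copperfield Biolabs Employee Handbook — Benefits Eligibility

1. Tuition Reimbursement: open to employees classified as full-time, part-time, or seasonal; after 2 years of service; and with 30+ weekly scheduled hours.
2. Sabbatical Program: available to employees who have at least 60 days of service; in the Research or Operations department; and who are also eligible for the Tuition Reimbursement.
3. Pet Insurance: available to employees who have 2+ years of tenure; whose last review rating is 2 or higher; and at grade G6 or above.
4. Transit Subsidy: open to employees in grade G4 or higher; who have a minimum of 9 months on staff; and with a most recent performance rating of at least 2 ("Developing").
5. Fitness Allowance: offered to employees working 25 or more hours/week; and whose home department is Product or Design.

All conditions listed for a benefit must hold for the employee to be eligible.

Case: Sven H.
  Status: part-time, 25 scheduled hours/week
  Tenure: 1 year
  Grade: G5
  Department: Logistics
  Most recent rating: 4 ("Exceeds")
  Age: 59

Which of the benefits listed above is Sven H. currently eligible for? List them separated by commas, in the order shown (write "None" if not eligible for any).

Tuition Reimbursement — status part-time ✓; service 1 year < 2 years ✗ → not eligible.
Sabbatical Program — service 1 year ≥ 60 days ✓; dept Logistics ✗ → not eligible.
Pet Insurance — service 1 year < 2 years ✗ → not eligible.
Transit Subsidy — grade G5 ≥ G4 ✓; service 1 year ≥ 9 months (≈270 days) ✓; rating 4 ≥ 2 ✓ → eligible.
Fitness Allowance — 25 hrs/wk ≥ 25 ✓; dept Logistics ✗ → not eligible.

Transit Subsidy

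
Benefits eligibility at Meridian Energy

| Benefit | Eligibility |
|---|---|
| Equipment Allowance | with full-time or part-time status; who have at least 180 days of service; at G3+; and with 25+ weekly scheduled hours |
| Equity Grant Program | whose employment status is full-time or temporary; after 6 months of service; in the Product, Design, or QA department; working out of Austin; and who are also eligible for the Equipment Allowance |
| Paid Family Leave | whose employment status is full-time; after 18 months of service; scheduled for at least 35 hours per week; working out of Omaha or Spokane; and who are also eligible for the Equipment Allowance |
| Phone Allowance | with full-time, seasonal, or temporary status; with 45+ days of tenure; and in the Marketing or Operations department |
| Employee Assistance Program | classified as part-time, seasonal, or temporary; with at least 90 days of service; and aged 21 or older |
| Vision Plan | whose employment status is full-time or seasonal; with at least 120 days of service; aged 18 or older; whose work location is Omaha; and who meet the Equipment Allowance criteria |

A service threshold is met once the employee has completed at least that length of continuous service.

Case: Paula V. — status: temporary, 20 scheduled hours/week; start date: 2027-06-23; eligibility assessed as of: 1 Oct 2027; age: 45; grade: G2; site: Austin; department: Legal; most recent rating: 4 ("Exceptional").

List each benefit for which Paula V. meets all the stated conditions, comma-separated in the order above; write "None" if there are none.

Employee Assistance Program

Service from 2027-06-23 to 1 Oct 2027: 100 days.
Equipment Allowance — status temporary ✗ (requires full-time or part-time) → not eligible.
Equity Grant Program — status temporary ✓; service 100 days < 6 months (≈180 days) ✗ → not eligible.
Paid Family Leave — status temporary ✗ (requires full-time) → not eligible.
Phone Allowance — status temporary ✓; service 100 days ≥ 45 days ✓; dept Legal ✗ → not eligible.
Employee Assistance Program — status temporary ✓; service 100 days ≥ 90 days ✓; age 45 ≥ 21 ✓ → eligible.
Vision Plan — status temporary ✗ (requires full-time or seasonal) → not eligible.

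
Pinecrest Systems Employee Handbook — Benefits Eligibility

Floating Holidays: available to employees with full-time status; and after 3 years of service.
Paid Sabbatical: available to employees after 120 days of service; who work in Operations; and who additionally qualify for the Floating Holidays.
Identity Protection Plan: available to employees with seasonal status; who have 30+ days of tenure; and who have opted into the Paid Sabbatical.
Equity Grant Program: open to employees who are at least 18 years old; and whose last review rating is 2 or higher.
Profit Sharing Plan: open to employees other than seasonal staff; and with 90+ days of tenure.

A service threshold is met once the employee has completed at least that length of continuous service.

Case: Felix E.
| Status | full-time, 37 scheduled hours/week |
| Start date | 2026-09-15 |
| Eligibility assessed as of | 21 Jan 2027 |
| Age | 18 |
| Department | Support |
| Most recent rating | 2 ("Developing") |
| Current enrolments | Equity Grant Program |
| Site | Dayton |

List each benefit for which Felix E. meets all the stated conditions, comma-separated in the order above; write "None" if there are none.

Equity Grant Program, Profit Sharing Plan

Service from 2026-09-15 to 21 Jan 2027: 128 days.
Floating Holidays — status full-time ✓; service 128 days < 3 years (≈1095 days) ✗ → not eligible.
Paid Sabbatical — service 128 days ≥ 120 days ✓; dept Support ✗ → not eligible.
Identity Protection Plan — status full-time ✗ (requires seasonal) → not eligible.
Equity Grant Program — age 18 ≥ 18 ✓; rating 2 ≥ 2 ✓ → eligible.
Profit Sharing Plan — status full-time ✓ (not excluded); service 128 days ≥ 90 days ✓ → eligible.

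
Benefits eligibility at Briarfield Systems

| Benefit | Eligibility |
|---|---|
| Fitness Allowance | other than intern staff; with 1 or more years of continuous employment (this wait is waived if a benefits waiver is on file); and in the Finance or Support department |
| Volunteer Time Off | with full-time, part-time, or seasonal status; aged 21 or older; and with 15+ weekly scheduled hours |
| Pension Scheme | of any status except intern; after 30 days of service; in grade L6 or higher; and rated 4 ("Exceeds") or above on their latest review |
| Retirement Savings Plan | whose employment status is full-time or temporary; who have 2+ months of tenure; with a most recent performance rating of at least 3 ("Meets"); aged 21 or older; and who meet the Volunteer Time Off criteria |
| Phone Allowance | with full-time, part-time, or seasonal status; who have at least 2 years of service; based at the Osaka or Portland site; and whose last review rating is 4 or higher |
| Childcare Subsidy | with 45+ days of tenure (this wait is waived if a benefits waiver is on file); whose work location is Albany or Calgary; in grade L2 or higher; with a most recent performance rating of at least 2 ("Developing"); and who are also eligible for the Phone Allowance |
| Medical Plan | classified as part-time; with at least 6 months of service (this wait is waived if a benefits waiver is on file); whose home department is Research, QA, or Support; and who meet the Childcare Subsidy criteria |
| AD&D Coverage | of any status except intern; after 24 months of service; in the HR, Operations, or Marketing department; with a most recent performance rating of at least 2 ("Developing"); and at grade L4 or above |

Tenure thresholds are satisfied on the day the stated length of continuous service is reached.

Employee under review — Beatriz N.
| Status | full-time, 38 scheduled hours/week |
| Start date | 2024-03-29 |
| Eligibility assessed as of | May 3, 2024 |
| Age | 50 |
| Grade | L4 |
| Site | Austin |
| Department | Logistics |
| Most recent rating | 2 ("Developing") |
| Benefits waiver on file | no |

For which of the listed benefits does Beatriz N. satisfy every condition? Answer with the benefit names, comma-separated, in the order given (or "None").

Service from 2024-03-29 to May 3, 2024: 35 days.
Fitness Allowance — status full-time ✓ (not excluded); no waiver, service 35 days < 1 year (≈365 days) ✗ → not eligible.
Volunteer Time Off — status full-time ✓; age 50 ≥ 21 ✓; 38 hrs/wk ≥ 15 ✓ → eligible.
Pension Scheme — status full-time ✓ (not excluded); service 35 days ≥ 30 days ✓; grade L4 < L6 ✗ → not eligible.
Retirement Savings Plan — status full-time ✓; service 35 days < 2 months (≈60 days) ✗ → not eligible.
Phone Allowance — status full-time ✓; service 35 days < 2 years (≈730 days) ✗ → not eligible.
Childcare Subsidy — no waiver, service 35 days < 45 days ✗ → not eligible.
Medical Plan — status full-time ✗ (requires part-time) → not eligible.
AD&D Coverage — status full-time ✓ (not excluded); service 35 days < 24 months (≈720 days) ✗ → not eligible.

Volunteer Time Off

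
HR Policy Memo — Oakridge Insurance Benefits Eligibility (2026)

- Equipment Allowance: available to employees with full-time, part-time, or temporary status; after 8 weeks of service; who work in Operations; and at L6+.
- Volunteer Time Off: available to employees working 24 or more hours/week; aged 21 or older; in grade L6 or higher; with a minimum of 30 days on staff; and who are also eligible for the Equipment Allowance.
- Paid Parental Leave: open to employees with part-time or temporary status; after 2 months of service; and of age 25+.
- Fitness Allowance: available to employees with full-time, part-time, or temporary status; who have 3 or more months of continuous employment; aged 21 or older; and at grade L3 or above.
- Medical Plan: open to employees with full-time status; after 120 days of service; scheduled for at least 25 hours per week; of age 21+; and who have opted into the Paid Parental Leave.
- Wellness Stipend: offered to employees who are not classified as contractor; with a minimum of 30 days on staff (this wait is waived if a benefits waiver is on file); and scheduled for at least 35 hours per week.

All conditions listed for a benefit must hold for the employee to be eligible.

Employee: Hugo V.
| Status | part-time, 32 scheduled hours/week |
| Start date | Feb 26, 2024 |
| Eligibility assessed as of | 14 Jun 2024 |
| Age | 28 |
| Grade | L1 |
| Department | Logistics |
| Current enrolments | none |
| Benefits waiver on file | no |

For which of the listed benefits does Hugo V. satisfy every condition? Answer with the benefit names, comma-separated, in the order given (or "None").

Service from Feb 26, 2024 to 14 Jun 2024: 109 days.
Equipment Allowance — status part-time ✓; service 109 days ≥ 8 weeks (≈56 days) ✓; dept Logistics ✗ → not eligible.
Volunteer Time Off — 32 hrs/wk ≥ 24 ✓; age 28 ≥ 21 ✓; grade L1 < L6 ✗ → not eligible.
Paid Parental Leave — status part-time ✓; service 109 days ≥ 2 months (≈60 days) ✓; age 28 ≥ 25 ✓ → eligible.
Fitness Allowance — status part-time ✓; service 109 days ≥ 3 months (≈90 days) ✓; age 28 ≥ 21 ✓; grade L1 < L3 ✗ → not eligible.
Medical Plan — status part-time ✗ (requires full-time) → not eligible.
Wellness Stipend — status part-time ✓ (not excluded); no waiver, service 109 days ≥ 30 days ✓; 32 hrs/wk < 35 ✗ → not eligible.

Paid Parental Leave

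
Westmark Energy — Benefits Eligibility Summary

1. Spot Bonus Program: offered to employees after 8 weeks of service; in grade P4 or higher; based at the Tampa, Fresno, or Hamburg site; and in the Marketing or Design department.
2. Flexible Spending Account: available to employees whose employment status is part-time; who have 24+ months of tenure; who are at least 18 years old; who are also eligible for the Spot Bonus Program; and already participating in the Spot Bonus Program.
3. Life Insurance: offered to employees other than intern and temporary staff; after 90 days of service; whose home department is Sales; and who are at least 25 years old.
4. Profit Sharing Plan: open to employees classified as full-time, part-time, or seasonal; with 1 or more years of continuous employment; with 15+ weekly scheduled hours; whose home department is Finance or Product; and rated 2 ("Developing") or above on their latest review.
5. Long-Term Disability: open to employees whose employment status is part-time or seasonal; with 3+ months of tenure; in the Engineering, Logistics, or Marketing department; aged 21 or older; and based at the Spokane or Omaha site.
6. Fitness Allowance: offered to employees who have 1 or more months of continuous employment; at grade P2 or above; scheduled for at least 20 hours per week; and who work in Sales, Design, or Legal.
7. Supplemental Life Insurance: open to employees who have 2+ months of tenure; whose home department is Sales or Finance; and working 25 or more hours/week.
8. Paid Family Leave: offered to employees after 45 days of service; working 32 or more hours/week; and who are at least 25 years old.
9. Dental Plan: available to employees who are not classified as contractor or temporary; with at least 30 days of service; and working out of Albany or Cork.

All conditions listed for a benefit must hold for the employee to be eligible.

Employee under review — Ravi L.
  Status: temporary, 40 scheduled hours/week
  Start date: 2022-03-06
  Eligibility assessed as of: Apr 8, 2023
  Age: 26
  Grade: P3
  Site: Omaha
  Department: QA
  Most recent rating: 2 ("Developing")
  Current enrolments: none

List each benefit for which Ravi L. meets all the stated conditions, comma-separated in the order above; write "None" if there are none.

Service from 2022-03-06 to Apr 8, 2023: 398 days.
Spot Bonus Program — service 398 days ≥ 8 weeks (≈56 days) ✓; grade P3 < P4 ✗ → not eligible.
Flexible Spending Account — status temporary ✗ (requires part-time) → not eligible.
Life Insurance — status temporary ✗ (excluded) → not eligible.
Profit Sharing Plan — status temporary ✗ (requires full-time, part-time, or seasonal) → not eligible.
Long-Term Disability — status temporary ✗ (requires part-time or seasonal) → not eligible.
Fitness Allowance — service 398 days ≥ 1 month (≈30 days) ✓; grade P3 ≥ P2 ✓; 40 hrs/wk ≥ 20 ✓; dept QA ✗ → not eligible.
Supplemental Life Insurance — service 398 days ≥ 2 months (≈60 days) ✓; dept QA ✗ → not eligible.
Paid Family Leave — service 398 days ≥ 45 days ✓; 40 hrs/wk ≥ 32 ✓; age 26 ≥ 25 ✓ → eligible.
Dental Plan — status temporary ✗ (excluded) → not eligible.

Paid Family Leave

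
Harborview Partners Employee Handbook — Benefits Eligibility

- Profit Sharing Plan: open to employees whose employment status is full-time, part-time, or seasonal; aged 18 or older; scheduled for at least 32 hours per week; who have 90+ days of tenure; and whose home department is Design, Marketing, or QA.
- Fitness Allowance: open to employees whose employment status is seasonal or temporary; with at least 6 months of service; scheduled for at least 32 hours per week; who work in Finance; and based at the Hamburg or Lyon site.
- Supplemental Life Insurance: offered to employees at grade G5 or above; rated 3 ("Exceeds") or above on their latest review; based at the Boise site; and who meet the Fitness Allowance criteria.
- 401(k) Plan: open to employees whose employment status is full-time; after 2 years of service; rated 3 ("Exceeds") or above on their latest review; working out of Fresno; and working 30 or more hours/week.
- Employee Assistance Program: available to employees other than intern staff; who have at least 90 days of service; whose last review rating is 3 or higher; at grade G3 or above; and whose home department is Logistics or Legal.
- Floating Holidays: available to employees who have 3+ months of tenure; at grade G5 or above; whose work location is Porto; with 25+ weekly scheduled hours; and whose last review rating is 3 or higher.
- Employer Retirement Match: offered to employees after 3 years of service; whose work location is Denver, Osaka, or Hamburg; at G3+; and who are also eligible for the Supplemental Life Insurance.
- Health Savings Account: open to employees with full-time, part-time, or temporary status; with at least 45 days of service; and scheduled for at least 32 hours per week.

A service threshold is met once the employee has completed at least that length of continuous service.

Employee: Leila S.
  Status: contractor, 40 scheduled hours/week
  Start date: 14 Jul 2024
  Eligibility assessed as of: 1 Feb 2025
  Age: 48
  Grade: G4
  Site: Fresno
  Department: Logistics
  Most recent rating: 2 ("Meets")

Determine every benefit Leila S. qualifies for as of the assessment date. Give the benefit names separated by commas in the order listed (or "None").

None

Service from 14 Jul 2024 to 1 Feb 2025: 202 days.
Profit Sharing Plan — status contractor ✗ (requires full-time, part-time, or seasonal) → not eligible.
Fitness Allowance — status contractor ✗ (requires seasonal or temporary) → not eligible.
Supplemental Life Insurance — grade G4 < G5 ✗ → not eligible.
401(k) Plan — status contractor ✗ (requires full-time) → not eligible.
Employee Assistance Program — status contractor ✓ (not excluded); service 202 days ≥ 90 days ✓; rating 2 < 3 ✗ → not eligible.
Floating Holidays — service 202 days ≥ 3 months (≈90 days) ✓; grade G4 < G5 ✗ → not eligible.
Employer Retirement Match — service 202 days < 3 years (≈1095 days) ✗ → not eligible.
Health Savings Account — status contractor ✗ (requires full-time, part-time, or temporary) → not eligible.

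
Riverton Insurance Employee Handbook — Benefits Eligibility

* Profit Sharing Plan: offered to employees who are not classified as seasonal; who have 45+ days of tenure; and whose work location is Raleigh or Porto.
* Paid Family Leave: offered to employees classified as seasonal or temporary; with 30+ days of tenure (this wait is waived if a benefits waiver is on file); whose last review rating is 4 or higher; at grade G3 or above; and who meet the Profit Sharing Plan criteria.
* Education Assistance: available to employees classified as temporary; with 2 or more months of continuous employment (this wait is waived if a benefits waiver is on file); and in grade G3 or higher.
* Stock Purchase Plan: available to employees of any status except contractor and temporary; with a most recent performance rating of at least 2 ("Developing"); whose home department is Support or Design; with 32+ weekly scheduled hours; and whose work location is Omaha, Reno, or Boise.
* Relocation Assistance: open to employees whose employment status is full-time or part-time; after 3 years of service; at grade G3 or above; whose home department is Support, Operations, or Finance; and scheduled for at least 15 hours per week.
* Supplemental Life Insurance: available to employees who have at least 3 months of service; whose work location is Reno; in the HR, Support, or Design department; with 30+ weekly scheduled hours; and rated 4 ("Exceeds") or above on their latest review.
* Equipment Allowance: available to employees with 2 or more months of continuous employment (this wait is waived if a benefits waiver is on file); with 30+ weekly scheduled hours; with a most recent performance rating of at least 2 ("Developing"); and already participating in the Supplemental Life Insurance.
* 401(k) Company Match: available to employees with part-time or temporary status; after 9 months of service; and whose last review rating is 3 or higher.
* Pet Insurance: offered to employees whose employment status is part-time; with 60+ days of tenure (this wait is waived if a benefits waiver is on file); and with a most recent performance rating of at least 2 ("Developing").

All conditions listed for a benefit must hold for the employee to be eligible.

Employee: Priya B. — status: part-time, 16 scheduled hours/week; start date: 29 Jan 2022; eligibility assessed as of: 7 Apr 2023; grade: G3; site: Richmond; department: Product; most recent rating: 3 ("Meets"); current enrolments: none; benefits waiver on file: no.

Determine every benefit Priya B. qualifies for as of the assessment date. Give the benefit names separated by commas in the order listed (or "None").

401(k) Company Match, Pet Insurance

Service from 29 Jan 2022 to 7 Apr 2023: 433 days.
Profit Sharing Plan — status part-time ✓ (not excluded); service 433 days ≥ 45 days ✓; site Richmond ✗ (not Raleigh or Porto) → not eligible.
Paid Family Leave — status part-time ✗ (requires seasonal or temporary) → not eligible.
Education Assistance — status part-time ✗ (requires temporary) → not eligible.
Stock Purchase Plan — status part-time ✓ (not excluded); rating 3 ≥ 2 ✓; dept Product ✗ → not eligible.
Relocation Assistance — status part-time ✓; service 433 days < 3 years (≈1095 days) ✗ → not eligible.
Supplemental Life Insurance — service 433 days ≥ 3 months (≈90 days) ✓; site Richmond ✗ (not Reno) → not eligible.
Equipment Allowance — no waiver, service 433 days ≥ 2 months (≈60 days) ✓; 16 hrs/wk < 30 ✗ → not eligible.
401(k) Company Match — status part-time ✓; service 433 days ≥ 9 months (≈270 days) ✓; rating 3 ≥ 3 ✓ → eligible.
Pet Insurance — status part-time ✓; no waiver, service 433 days ≥ 60 days ✓; rating 3 ≥ 2 ✓ → eligible.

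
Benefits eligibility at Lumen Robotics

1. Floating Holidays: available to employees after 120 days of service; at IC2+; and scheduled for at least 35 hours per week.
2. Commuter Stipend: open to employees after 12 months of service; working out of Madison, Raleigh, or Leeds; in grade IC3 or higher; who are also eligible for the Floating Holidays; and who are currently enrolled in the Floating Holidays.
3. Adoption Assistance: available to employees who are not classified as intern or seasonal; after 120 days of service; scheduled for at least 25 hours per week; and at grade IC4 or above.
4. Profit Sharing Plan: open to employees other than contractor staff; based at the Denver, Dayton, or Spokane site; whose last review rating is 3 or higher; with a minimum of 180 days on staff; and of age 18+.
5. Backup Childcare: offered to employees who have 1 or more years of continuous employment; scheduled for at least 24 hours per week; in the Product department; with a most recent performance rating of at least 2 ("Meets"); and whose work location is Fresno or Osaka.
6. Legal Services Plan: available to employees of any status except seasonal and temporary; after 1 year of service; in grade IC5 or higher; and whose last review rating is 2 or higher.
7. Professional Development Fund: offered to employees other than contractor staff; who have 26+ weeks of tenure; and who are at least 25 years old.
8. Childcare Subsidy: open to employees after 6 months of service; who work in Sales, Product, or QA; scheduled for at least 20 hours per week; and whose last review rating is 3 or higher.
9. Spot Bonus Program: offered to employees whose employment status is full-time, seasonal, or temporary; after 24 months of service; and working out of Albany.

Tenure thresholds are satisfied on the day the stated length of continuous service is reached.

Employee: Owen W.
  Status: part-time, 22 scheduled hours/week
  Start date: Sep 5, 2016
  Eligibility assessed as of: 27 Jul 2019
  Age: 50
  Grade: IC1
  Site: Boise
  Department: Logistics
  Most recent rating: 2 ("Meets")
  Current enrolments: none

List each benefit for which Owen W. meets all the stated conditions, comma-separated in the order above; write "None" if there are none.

Professional Development Fund

Service from Sep 5, 2016 to 27 Jul 2019: 1055 days.
Floating Holidays — service 1055 days ≥ 120 days ✓; grade IC1 < IC2 ✗ → not eligible.
Commuter Stipend — service 1055 days ≥ 12 months (≈360 days) ✓; site Boise ✗ (not Madison, Raleigh, or Leeds) → not eligible.
Adoption Assistance — status part-time ✓ (not excluded); service 1055 days ≥ 120 days ✓; 22 hrs/wk < 25 ✗ → not eligible.
Profit Sharing Plan — status part-time ✓ (not excluded); site Boise ✗ (not Denver, Dayton, or Spokane) → not eligible.
Backup Childcare — service 1055 days ≥ 1 year (≈365 days) ✓; 22 hrs/wk < 24 ✗ → not eligible.
Legal Services Plan — status part-time ✓ (not excluded); service 1055 days ≥ 1 year (≈365 days) ✓; grade IC1 < IC5 ✗ → not eligible.
Professional Development Fund — status part-time ✓ (not excluded); service 1055 days ≥ 26 weeks (≈182 days) ✓; age 50 ≥ 25 ✓ → eligible.
Childcare Subsidy — service 1055 days ≥ 6 months (≈180 days) ✓; dept Logistics ✗ → not eligible.
Spot Bonus Program — status part-time ✗ (requires full-time, seasonal, or temporary) → not eligible.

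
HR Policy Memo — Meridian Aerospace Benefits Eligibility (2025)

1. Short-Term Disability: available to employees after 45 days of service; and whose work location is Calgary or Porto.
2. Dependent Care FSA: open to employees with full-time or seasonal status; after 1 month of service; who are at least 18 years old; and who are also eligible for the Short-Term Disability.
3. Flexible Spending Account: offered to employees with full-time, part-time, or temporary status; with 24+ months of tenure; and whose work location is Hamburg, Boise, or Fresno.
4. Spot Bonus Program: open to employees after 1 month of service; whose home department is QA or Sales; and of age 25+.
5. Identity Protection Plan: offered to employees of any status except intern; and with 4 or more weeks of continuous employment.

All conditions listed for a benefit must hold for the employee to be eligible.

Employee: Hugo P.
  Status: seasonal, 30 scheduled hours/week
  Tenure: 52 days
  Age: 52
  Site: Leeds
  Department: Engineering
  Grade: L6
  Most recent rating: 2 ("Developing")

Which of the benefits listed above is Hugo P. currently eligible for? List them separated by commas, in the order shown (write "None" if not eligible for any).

Identity Protection Plan

Short-Term Disability — service 52 days ≥ 45 days ✓; site Leeds ✗ (not Calgary or Porto) → not eligible.
Dependent Care FSA — status seasonal ✓; service 52 days ≥ 1 month (≈30 days) ✓; age 52 ≥ 18 ✓; not eligible for Short-Term Disability ✗ → not eligible.
Flexible Spending Account — status seasonal ✗ (requires full-time, part-time, or temporary) → not eligible.
Spot Bonus Program — service 52 days ≥ 1 month (≈30 days) ✓; dept Engineering ✗ → not eligible.
Identity Protection Plan — status seasonal ✓ (not excluded); service 52 days ≥ 4 weeks (≈28 days) ✓ → eligible.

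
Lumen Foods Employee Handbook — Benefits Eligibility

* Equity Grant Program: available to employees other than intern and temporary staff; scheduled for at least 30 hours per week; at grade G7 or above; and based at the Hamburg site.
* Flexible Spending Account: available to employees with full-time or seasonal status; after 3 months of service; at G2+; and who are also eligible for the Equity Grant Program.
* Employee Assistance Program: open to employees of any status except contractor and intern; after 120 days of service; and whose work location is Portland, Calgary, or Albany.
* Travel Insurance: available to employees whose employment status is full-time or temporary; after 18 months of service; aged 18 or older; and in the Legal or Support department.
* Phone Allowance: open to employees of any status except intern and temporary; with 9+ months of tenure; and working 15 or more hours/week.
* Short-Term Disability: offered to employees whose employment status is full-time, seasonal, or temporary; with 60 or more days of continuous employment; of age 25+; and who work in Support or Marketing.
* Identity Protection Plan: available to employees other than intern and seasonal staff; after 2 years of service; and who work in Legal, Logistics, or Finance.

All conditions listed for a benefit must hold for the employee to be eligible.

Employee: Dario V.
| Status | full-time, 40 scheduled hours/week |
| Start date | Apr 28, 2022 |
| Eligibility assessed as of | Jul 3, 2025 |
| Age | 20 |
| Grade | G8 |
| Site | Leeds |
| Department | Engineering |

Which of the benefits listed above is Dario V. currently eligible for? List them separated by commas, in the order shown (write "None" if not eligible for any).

Service from Apr 28, 2022 to Jul 3, 2025: 1162 days.
Equity Grant Program — status full-time ✓ (not excluded); 40 hrs/wk ≥ 30 ✓; grade G8 ≥ G7 ✓; site Leeds ✗ (not Hamburg) → not eligible.
Flexible Spending Account — status full-time ✓; service 1162 days ≥ 3 months (≈90 days) ✓; grade G8 ≥ G2 ✓; not eligible for Equity Grant Program ✗ → not eligible.
Employee Assistance Program — status full-time ✓ (not excluded); service 1162 days ≥ 120 days ✓; site Leeds ✗ (not Portland, Calgary, or Albany) → not eligible.
Travel Insurance — status full-time ✓; service 1162 days ≥ 18 months (≈540 days) ✓; age 20 ≥ 18 ✓; dept Engineering ✗ → not eligible.
Phone Allowance — status full-time ✓ (not excluded); service 1162 days ≥ 9 months (≈270 days) ✓; 40 hrs/wk ≥ 15 ✓ → eligible.
Short-Term Disability — status full-time ✓; service 1162 days ≥ 60 days ✓; age 20 < 25 ✗ → not eligible.
Identity Protection Plan — status full-time ✓ (not excluded); service 1162 days ≥ 2 years (≈730 days) ✓; dept Engineering ✗ → not eligible.

Phone Allowance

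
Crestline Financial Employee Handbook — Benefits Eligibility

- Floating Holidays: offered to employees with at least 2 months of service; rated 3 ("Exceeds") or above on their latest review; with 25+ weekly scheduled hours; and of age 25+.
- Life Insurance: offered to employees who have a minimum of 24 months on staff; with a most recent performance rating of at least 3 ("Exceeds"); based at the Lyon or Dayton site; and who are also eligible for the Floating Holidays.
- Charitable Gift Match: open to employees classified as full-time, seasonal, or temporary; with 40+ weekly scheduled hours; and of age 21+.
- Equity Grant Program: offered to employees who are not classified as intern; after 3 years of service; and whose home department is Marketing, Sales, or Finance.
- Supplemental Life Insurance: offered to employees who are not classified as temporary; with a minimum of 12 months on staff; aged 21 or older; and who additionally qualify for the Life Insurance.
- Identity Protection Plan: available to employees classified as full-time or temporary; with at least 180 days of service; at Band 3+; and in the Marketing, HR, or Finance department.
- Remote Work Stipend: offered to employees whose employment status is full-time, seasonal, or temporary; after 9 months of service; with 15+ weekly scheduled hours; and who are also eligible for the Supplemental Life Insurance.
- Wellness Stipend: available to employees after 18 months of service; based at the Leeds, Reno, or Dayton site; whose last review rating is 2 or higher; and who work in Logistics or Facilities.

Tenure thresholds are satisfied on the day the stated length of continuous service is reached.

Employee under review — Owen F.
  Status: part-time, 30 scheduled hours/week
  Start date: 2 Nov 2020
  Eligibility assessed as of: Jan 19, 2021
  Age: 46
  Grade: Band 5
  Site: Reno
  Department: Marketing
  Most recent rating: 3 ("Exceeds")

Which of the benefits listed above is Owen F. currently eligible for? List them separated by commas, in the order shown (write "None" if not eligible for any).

Floating Holidays

Service from 2 Nov 2020 to Jan 19, 2021: 78 days.
Floating Holidays — service 78 days ≥ 2 months (≈60 days) ✓; rating 3 ≥ 3 ✓; 30 hrs/wk ≥ 25 ✓; age 46 ≥ 25 ✓ → eligible.
Life Insurance — service 78 days < 24 months (≈720 days) ✗ → not eligible.
Charitable Gift Match — status part-time ✗ (requires full-time, seasonal, or temporary) → not eligible.
Equity Grant Program — status part-time ✓ (not excluded); service 78 days < 3 years (≈1095 days) ✗ → not eligible.
Supplemental Life Insurance — status part-time ✓ (not excluded); service 78 days < 12 months (≈360 days) ✗ → not eligible.
Identity Protection Plan — status part-time ✗ (requires full-time or temporary) → not eligible.
Remote Work Stipend — status part-time ✗ (requires full-time, seasonal, or temporary) → not eligible.
Wellness Stipend — service 78 days < 18 months (≈540 days) ✗ → not eligible.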